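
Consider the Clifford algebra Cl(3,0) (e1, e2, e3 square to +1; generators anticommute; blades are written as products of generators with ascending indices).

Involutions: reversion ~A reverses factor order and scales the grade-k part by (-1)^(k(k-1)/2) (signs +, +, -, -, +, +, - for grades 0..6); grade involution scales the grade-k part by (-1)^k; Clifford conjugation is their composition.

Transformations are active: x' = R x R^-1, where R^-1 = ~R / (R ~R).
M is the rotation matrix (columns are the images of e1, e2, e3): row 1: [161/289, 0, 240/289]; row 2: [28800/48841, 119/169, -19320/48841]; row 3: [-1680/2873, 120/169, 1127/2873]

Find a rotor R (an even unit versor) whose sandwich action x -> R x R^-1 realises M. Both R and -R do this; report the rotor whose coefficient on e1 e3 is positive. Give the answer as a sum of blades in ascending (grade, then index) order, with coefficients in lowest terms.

Method: write R = a + b12*e1 e2 + b13*e1 e3 + b23*e2 e3 with a^2 + b12^2 + b13^2 + b23^2 = 1 (so R^-1 = ~R). Expanding the columns R e_j ~R gives tr M = 4a^2 - 1 and, from the antisymmetric part, M21 - M12 = -4a*b12, M13 - M31 = 4a*b13, M32 - M23 = -4a*b23.
Here tr M = 80759/48841, so a^2 = (1 + tr M)/4 = 32400/48841 and a = ±180/221. Taking a = 180/221: M21 - M12 = 28800/48841, M13 - M31 = 69120/48841, M32 - M23 = 54000/48841, giving b12 = -40/221, b13 = 96/221, b23 = -75/221, i.e. R = 180/221 - 40/221*e1 e2 + 96/221*e1 e3 - 75/221*e2 e3.
Its e1 e3 coefficient is already positive.
Answer: 180/221 - 40/221*e1 e2 + 96/221*e1 e3 - 75/221*e2 e3. Note: both R and -R realise this M (trace 80759/48841); the covering map identifies them, and the e1 e3-coefficient sign is the tie-breaker.


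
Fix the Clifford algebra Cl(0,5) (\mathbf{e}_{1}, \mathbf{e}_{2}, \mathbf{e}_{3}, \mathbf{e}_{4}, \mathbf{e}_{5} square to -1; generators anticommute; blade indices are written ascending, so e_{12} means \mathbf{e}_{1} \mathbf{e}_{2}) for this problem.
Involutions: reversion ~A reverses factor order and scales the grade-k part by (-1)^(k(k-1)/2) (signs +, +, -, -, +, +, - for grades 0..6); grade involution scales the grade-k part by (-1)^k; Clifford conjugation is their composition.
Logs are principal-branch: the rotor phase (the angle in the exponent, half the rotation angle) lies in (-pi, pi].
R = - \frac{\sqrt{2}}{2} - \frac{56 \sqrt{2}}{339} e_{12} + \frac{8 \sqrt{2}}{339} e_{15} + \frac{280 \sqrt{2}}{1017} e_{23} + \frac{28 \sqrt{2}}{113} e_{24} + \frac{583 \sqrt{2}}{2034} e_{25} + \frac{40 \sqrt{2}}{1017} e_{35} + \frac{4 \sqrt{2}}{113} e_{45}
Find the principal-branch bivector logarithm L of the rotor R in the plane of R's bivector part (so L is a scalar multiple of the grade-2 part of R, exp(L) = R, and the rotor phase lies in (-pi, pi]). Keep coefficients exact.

The scalar part of R is - \frac{\sqrt{2}}{2}, which fixes the principal-branch rotor phase; the unit plane is then the bivector part divided by the sine of that phase, and L is that plane scaled by the phase.
Concretely: cos(phase) = - \frac{\sqrt{2}}{2} gives phase = ±\frac{3 \pi}{4}, and since phase/sin(phase) is even the sign is immaterial: L = (phase/sin(phase)) * <R>_2 = (\frac{3 \sqrt{2} \pi}{4}) * <R>_2.
Answer: - \frac{28 \pi}{113} e_{12} + \frac{4 \pi}{113} e_{15} + \frac{140 \pi}{339} e_{23} + \frac{42 \pi}{113} e_{24} + \frac{583 \pi}{1356} e_{25} + \frac{20 \pi}{339} e_{35} + \frac{6 \pi}{113} e_{45}


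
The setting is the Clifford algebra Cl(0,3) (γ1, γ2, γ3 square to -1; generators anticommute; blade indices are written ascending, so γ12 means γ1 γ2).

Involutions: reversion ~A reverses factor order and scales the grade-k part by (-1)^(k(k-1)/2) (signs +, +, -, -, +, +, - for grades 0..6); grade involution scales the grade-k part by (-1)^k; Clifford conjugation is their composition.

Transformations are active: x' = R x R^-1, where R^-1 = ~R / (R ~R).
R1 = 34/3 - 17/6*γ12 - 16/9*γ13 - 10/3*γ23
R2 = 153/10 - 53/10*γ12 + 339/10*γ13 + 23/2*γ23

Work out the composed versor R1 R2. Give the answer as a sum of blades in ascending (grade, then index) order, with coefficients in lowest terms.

Distribute over the terms of R1 (each basis-blade product reordered to ascending indices, repeated generators contracted through their squares):
(34/3) R2 = 867/5 - 901/15*γ12 + 1921/5*γ13 + 391/3*γ23
(-17/6*γ12) R2 = -901/60 - 867/20*γ12 + 391/12*γ13 - 1921/20*γ23
(-16/9*γ13) R2 = 904/15 - 184/9*γ12 - 136/5*γ13 - 424/45*γ23
(-10/3*γ23) R2 = 115/3 + 113*γ12 + 53/3*γ13 - 51*γ23
Summing the partial products and collecting blades:
Answer: 15419/60 - 391/36*γ12 + 1629/4*γ13 - 941/36*γ23


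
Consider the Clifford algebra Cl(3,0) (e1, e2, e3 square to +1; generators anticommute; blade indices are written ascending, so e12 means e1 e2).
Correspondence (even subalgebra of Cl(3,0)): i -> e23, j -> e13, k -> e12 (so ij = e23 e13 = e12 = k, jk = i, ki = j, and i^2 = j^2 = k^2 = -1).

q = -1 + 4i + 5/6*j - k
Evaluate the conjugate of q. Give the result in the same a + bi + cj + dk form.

In blades: q = -1 - e12 + 5/6*e13 + 4*e23.
Quaternion conjugation is reversion on the even subalgebra: the scalar is fixed and every grade-2 blade flips sign, giving -1 + e12 - 5/6*e13 - 4*e23; translating back:
Answer: -1 - 4i - 5/6*j + k


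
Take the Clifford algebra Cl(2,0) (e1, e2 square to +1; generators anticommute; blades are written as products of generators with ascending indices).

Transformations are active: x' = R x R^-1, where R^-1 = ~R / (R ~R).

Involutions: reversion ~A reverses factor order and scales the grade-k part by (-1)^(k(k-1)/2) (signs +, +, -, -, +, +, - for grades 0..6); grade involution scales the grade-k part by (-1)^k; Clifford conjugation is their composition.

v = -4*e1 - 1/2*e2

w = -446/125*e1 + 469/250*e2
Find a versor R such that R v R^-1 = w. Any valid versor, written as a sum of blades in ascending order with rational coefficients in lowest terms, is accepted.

Take R = v + w = -946/125*e1 + 172/125*e2. Because q(v) = q(w) = 65/4, conjugation by R sends v exactly to w.
Answer: -946/125*e1 + 172/125*e2


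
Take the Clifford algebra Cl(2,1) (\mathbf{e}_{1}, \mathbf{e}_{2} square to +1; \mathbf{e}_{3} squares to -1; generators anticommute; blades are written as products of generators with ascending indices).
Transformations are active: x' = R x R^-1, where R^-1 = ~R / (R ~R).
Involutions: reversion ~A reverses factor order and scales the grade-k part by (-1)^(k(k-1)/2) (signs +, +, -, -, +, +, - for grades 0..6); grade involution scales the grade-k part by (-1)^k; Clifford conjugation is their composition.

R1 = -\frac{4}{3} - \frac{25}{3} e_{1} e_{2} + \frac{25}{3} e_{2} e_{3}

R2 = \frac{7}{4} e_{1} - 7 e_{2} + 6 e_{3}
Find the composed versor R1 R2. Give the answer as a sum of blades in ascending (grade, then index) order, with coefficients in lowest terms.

Distribute over the terms of R1 (each basis-blade product reordered to ascending indices, repeated generators contracted through their squares):
(-\frac{4}{3}) R2 = -\frac{7}{3} e_{1} + \frac{28}{3} e_{2} - 8 e_{3}
(-\frac{25}{3} e_{1} e_{2}) R2 = \frac{175}{3} e_{1} + \frac{175}{12} e_{2} - 50 e_{1} e_{2} e_{3}
(\frac{25}{3} e_{2} e_{3}) R2 = -50 e_{2} + \frac{175}{3} e_{3} + \frac{175}{12} e_{1} e_{2} e_{3}
Summing the partial products and collecting blades:
Answer: 56 e_{1} - \frac{313}{12} e_{2} + \frac{151}{3} e_{3} - \frac{425}{12} e_{1} e_{2} e_{3}


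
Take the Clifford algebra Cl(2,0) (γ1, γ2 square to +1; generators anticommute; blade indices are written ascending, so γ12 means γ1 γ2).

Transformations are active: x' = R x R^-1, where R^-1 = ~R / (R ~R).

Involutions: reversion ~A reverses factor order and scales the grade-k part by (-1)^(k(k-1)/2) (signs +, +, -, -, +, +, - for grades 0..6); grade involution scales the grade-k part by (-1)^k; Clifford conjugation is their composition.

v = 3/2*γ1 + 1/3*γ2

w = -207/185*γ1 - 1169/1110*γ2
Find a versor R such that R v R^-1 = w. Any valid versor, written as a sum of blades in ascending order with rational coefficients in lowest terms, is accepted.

Here q(v) = q(w) = 85/36; the classical choice R = v + w = 141/370*γ1 - 799/1110*γ2 then realises v -> w under the sandwich.
Answer: 141/370*γ1 - 799/1110*γ2


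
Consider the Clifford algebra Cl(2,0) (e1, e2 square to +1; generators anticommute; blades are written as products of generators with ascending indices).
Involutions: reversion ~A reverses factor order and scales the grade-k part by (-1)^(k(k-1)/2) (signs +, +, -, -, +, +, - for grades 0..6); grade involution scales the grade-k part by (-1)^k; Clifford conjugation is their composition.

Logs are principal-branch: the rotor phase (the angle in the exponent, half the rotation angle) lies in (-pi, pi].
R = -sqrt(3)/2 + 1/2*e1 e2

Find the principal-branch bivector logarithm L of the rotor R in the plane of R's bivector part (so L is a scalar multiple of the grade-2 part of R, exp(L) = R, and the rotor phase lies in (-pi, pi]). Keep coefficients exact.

The scalar part of R is -sqrt(3)/2, and that scalar determines the rotor phase on the principal branch; recovering the unit plane as bivector-part over sine of the phase gives L = phase * plane.
Concretely: cos(phase) = -sqrt(3)/2 gives phase = ±5*pi/6, and since phase/sin(phase) is even the sign is immaterial: L = (phase/sin(phase)) * <R>_2 = (5*pi/3) * <R>_2.
Answer: 5*pi/6*e1 e2


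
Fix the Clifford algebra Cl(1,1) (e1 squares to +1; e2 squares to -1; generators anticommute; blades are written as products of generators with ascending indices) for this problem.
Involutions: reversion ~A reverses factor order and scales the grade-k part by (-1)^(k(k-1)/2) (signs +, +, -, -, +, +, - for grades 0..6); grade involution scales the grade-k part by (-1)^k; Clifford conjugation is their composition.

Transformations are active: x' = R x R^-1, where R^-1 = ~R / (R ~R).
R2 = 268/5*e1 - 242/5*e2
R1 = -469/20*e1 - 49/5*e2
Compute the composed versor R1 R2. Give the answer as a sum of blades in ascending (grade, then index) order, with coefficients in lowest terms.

Distribute over the terms of R1 (each basis-blade product reordered to ascending indices, repeated generators contracted through their squares):
(-469/20*e1) R2 = -31423/25 + 56749/50*e1 e2
(-49/5*e2) R2 = -11858/25 + 13132/25*e1 e2
Summing the partial products and collecting blades:
Answer: -43281/25 + 83013/50*e1 e2


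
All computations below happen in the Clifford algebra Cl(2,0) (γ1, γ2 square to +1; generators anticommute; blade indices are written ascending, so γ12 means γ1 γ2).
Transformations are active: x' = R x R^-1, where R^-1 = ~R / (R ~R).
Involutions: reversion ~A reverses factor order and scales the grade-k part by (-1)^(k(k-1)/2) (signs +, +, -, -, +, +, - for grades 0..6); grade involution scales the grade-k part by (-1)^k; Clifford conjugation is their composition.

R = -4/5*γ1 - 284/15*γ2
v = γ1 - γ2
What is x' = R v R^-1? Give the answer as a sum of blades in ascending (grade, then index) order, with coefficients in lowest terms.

~R = -4/5*γ1 - 284/15*γ2, and R ~R = 3232/9, so R^-1 = ~R / (3232/9).
R v = 272/15 + 296/15*γ12
Answer: -2729/2525*γ1 - 2303/2525*γ2


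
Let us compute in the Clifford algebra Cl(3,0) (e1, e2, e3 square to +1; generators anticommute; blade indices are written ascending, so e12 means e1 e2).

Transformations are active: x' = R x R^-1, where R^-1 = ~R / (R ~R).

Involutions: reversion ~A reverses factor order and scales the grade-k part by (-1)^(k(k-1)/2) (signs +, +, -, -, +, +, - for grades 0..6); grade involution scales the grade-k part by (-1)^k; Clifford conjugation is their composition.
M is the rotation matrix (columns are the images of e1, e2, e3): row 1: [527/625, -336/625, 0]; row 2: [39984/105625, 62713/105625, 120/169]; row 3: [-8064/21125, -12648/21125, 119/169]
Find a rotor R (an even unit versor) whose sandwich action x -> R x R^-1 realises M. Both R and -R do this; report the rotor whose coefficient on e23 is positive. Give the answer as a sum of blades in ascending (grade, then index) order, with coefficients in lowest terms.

Method: write R = a + b12*e12 + b13*e13 + b23*e23 with a^2 + b12^2 + b13^2 + b23^2 = 1 (so R^-1 = ~R). Expanding the columns R e_j ~R gives tr M = 4a^2 - 1 and, from the antisymmetric part, M21 - M12 = -4a*b12, M13 - M31 = 4a*b13, M32 - M23 = -4a*b23.
Here tr M = 226151/105625, so a^2 = (1 + tr M)/4 = 82944/105625 and a = ±288/325. Taking a = 288/325: M21 - M12 = 96768/105625, M13 - M31 = 8064/21125, M32 - M23 = -27648/21125, giving b12 = -84/325, b13 = 7/65, b23 = 24/65, i.e. R = 288/325 - 84/325*e12 + 7/65*e13 + 24/65*e23.
Its e23 coefficient is already positive.
Answer: 288/325 - 84/325*e12 + 7/65*e13 + 24/65*e23. Key observation: the double cover Spin(3) -> SO(3) sends R and -R to the same matrix (trace 226151/105625 here), so the stated sign of the e23 coefficient is what selects one sheet.


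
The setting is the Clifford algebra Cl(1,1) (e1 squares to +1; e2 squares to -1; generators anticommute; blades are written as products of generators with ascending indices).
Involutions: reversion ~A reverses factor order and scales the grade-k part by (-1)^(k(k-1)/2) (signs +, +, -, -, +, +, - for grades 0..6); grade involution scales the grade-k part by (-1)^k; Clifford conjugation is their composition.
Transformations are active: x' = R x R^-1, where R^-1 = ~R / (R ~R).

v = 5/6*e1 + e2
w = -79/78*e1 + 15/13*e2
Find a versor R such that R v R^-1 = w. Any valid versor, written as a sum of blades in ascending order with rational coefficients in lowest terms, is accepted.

Key observation: q(v) = q(w) = -11/36 (sandwiches preserve the norm), so R = v + w = -7/39*e1 + 28/13*e2 works whenever it is invertible — the component of v along it is kept and (v - w)/2 reverses, sending v to w.
Answer: -7/39*e1 + 28/13*e2


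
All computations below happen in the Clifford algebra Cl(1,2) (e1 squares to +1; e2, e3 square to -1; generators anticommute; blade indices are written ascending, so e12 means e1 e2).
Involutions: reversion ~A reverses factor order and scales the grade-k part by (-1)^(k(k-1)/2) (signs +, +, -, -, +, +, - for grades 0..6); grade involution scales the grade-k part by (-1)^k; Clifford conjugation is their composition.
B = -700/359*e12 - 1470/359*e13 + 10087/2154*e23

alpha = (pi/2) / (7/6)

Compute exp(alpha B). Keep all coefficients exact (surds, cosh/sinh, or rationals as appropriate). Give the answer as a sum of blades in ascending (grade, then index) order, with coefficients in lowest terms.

B^2 term by term: the squares give (-700/359)^2*(e12)^2 + (-1470/359)^2*(e13)^2 + (10087/2154)^2*(e23)^2 = 490000/128881*(+1) + 2160900/128881*(+1) + 101747569/4639716*(-1) = -49/36 (each basis 2-blade squares to minus the product of its generators' squares); cross terms between blades sharing an index anticommute and cancel. So B^2 = -49/36.
B^2 = -49/36 — since the square is negative, the closed form is circular: l = 7/6, alpha*l = pi/2, so exp(alpha B) = cos(pi/2) + (sin(pi/2)/(7/6))*B = 0 + (6/7)*B.
Answer: -600/359*e12 - 1260/359*e13 + 1441/359*e23


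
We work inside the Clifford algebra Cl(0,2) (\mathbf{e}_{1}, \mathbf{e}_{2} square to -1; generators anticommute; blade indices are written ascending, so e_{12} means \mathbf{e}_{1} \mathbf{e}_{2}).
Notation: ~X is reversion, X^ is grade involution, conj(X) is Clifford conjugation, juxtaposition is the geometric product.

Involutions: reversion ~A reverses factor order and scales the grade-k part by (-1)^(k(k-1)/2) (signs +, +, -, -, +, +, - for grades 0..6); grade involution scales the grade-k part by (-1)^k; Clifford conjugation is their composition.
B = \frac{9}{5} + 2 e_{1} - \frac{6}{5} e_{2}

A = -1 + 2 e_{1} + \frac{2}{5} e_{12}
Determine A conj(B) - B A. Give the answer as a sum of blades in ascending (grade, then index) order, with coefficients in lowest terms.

first term: \frac{11}{5} + \frac{128}{25} e_{1} - 2 e_{2} + \frac{78}{25} e_{12}
second term: -\frac{29}{5} + \frac{28}{25} e_{1} + \frac{2}{5} e_{2} + \frac{78}{25} e_{12}
Answer: 8 + 4 e_{1} - \frac{12}{5} e_{2}


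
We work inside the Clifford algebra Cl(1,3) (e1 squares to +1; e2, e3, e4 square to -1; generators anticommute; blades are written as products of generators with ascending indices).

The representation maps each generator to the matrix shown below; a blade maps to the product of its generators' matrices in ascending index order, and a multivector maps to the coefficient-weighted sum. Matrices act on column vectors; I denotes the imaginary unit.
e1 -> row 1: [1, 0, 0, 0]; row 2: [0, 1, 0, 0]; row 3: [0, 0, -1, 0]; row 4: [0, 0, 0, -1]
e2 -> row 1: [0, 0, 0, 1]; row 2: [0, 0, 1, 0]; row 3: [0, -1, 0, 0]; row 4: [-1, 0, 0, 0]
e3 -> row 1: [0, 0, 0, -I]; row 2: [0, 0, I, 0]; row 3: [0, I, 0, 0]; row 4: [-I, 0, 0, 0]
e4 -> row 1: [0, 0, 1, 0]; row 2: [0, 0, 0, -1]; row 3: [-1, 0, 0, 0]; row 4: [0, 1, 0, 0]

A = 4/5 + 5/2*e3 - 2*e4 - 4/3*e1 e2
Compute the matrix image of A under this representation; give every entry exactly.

Bivector images (products of the table entries): rho(e1 e2) = rho(e1)rho(e2) = row 1: [0, 0, 0, 1]; row 2: [0, 0, 1, 0]; row 3: [0, 1, 0, 0]; row 4: [1, 0, 0, 0].
M = (4/5)*1 + (5/2)*rho(e3) + (-2)*rho(e4) + (-4/3)*rho(e1 e2), summed entrywise (1 is the identity matrix):
Answer: row 1: [4/5, 0, -2, -4/3 - 5*I/2]; row 2: [0, 4/5, -4/3 + 5*I/2, 2]; row 3: [2, -4/3 + 5*I/2, 4/5, 0]; row 4: [-4/3 - 5*I/2, -2, 0, 4/5]


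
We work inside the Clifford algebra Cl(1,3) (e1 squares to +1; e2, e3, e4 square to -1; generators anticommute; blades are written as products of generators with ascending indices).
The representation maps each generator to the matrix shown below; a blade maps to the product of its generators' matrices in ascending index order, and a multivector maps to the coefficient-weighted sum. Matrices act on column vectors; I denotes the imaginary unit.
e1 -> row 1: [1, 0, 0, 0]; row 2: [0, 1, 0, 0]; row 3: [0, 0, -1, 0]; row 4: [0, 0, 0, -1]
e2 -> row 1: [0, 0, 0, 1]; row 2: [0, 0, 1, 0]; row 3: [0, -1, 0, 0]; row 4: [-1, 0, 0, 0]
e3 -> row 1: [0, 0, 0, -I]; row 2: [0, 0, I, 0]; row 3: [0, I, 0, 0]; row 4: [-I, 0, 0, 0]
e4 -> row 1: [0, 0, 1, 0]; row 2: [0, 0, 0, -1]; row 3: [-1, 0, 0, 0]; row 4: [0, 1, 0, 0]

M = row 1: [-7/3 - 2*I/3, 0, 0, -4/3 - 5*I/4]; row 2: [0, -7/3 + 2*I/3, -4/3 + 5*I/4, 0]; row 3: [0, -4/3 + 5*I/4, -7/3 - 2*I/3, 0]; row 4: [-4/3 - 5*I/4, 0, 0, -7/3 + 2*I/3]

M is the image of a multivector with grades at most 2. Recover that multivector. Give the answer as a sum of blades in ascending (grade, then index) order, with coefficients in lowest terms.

Method: the blade images are trace-orthogonal — tr(rho(e_A) rho(e_B)^-1) = 4 if A = B and 0 otherwise — and rho(e_A)^-1 = (e_A)^2 * rho(e_A) with (e_A)^2 = +1 or -1, so the coefficient of e_A in the preimage is (e_A)^2 * tr(M rho(e_A))/4.
Nonzero projections over blades of grade <= 2: 1: (1)^2 = +1, tr(M 1) = -28/3, coefficient -7/3; e3: (e3)^2 = -1, tr(M rho(e3)) = -5, coefficient 5/4; e1 e2: (e1 e2)^2 = +1, tr(M rho(e1 e2)) = -16/3, coefficient -4/3; e2 e3: (e2 e3)^2 = -1, tr(M rho(e2 e3)) = -8/3, coefficient 2/3. Every other blade of grade <= 2 projects to 0.
Answer: -7/3 + 5/4*e3 - 4/3*e1 e2 + 2/3*e2 e3


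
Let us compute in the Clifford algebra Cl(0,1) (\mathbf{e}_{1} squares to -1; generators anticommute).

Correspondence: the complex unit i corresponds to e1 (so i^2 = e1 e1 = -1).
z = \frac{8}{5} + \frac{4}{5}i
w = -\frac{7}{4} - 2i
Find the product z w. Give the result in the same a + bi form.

In blades: z = \frac{8}{5} + \frac{4}{5} e_{1}, w = -\frac{7}{4} - 2 e_{1}.
Distribute z over w term by term (generator squares from the signature, products reordered to ascending indices): (\frac{8}{5})*w = -\frac{14}{5} - \frac{16}{5} e_{1}; (\frac{4}{5} e_{1})*w = \frac{8}{5} - \frac{7}{5} e_{1}.
Sum: -\frac{6}{5} - \frac{23}{5} e_{1}; translating back through the correspondence:
Answer: -\frac{6}{5} - \frac{23}{5}i


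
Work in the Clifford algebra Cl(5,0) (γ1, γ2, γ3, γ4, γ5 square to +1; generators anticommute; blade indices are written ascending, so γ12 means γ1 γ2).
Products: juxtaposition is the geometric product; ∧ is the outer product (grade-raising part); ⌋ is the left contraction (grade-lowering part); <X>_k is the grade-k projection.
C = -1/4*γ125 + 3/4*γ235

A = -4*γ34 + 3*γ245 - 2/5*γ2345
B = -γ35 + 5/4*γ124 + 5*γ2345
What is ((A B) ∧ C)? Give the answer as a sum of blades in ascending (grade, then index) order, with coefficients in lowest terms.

step 1: -2 - 15*γ3 + 15/4*γ15 + 2/5*γ24 + 20*γ25 - 4*γ45 - 5*γ123 - 1/2*γ135 - 3*γ234
step 2: 1/2*γ125 - 3/2*γ235 + 15/4*γ1235
Answer: 1/2*γ125 - 3/2*γ235 + 15/4*γ1235


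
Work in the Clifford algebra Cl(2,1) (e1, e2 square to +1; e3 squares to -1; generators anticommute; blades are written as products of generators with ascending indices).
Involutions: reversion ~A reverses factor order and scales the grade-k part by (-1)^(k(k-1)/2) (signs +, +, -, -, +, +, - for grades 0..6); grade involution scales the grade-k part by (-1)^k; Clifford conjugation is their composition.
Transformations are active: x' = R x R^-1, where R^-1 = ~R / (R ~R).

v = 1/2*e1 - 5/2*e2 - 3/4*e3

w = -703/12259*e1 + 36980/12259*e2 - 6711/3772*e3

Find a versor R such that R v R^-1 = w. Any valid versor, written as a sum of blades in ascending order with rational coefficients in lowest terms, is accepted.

Here q(v) = q(w) = 95/16; the classical choice R = v + w = 10853/24518*e1 + 12665/24518*e2 - 2385/943*e3 then realises v -> w under the sandwich.
Answer: 10853/24518*e1 + 12665/24518*e2 - 2385/943*e3


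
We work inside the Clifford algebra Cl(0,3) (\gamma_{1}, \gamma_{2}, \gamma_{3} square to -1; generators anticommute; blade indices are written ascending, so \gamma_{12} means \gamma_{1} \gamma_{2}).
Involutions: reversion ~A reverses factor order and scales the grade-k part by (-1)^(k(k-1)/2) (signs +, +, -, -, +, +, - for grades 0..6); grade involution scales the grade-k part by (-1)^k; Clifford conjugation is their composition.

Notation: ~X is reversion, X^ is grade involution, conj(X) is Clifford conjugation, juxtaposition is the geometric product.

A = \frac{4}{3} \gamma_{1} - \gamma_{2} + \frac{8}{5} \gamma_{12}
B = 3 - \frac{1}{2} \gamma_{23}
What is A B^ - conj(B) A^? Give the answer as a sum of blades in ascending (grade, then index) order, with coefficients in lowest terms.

first term: 4 \gamma_{1} - 3 \gamma_{2} - \frac{1}{2} \gamma_{3} + \frac{24}{5} \gamma_{12} + \frac{4}{5} \gamma_{13} - \frac{2}{3} \gamma_{123}
second term: -4 \gamma_{1} + 3 \gamma_{2} + \frac{1}{2} \gamma_{3} + \frac{24}{5} \gamma_{12} + \frac{4}{5} \gamma_{13} - \frac{2}{3} \gamma_{123}
Answer: 8 \gamma_{1} - 6 \gamma_{2} - \gamma_{3}


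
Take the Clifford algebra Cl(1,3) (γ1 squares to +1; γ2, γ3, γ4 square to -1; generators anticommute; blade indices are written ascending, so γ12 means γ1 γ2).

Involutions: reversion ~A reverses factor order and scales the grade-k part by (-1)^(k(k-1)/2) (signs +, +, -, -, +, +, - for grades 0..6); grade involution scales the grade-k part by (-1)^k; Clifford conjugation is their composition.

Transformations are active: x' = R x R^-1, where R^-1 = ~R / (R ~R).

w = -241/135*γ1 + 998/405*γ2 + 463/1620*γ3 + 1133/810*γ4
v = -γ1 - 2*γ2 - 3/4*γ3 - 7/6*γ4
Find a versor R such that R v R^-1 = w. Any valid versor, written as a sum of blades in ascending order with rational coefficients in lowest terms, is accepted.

Sketch: the shared square -709/144 makes R = v + w = -376/135*γ1 + 188/405*γ2 - 188/405*γ3 + 94/405*γ4 the natural versor; its sandwich fixes that direction, negates (v - w)/2, and sends v to w.
Answer: -376/135*γ1 + 188/405*γ2 - 188/405*γ3 + 94/405*γ4


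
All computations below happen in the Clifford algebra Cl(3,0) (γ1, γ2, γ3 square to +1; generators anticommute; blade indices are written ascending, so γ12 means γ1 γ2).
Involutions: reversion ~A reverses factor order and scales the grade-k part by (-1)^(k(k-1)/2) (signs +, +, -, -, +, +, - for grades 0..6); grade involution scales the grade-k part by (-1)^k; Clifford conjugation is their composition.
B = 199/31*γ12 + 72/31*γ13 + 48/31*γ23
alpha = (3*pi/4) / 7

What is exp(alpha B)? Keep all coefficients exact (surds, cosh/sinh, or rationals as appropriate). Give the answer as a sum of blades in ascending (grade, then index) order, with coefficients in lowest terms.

B^2 term by term: the squares give (199/31)^2*(γ12)^2 + (72/31)^2*(γ13)^2 + (48/31)^2*(γ23)^2 = 39601/961*(-1) + 5184/961*(-1) + 2304/961*(-1) = -49 (each basis 2-blade squares to minus the product of its generators' squares); cross terms between blades sharing an index anticommute and cancel. So B^2 = -49.
B^2 = -49 — B^2 < 0, so the exponential closes trigonometrically: l = 7, alpha*l = 3*pi/4, so exp(alpha B) = cos(3*pi/4) + (sin(3*pi/4)/7)*B = -sqrt(2)/2 + (sqrt(2)/14)*B.
Answer: -sqrt(2)/2 + 199*sqrt(2)/434*γ12 + 36*sqrt(2)/217*γ13 + 24*sqrt(2)/217*γ23


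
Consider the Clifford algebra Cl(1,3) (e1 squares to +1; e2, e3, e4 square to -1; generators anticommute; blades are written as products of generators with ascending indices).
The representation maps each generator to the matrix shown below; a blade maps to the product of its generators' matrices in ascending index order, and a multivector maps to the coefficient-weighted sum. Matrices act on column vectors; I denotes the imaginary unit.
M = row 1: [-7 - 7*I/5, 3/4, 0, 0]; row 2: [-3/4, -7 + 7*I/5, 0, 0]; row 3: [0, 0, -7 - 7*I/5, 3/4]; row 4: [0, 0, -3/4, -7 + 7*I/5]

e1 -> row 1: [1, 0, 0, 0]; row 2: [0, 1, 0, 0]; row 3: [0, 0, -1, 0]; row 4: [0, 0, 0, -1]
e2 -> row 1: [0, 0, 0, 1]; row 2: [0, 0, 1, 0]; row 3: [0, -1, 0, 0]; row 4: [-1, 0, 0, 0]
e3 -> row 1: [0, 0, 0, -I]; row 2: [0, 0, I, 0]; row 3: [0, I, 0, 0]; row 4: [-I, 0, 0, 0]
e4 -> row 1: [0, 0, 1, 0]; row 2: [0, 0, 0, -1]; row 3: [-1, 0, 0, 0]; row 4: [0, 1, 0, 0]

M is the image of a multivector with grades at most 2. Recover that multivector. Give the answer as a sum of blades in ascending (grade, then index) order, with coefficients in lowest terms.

Method: the blade images are trace-orthogonal — tr(rho(e_A) rho(e_B)^-1) = 4 if A = B and 0 otherwise — and rho(e_A)^-1 = (e_A)^2 * rho(e_A) with (e_A)^2 = +1 or -1, so the coefficient of e_A in the preimage is (e_A)^2 * tr(M rho(e_A))/4.
Nonzero projections over blades of grade <= 2: 1: (1)^2 = +1, tr(M 1) = -28, coefficient -7; e2 e3: (e2 e3)^2 = -1, tr(M rho(e2 e3)) = -28/5, coefficient 7/5; e2 e4: (e2 e4)^2 = -1, tr(M rho(e2 e4)) = -3, coefficient 3/4. Every other blade of grade <= 2 projects to 0.
Answer: -7 + 7/5*e2 e3 + 3/4*e2 e4


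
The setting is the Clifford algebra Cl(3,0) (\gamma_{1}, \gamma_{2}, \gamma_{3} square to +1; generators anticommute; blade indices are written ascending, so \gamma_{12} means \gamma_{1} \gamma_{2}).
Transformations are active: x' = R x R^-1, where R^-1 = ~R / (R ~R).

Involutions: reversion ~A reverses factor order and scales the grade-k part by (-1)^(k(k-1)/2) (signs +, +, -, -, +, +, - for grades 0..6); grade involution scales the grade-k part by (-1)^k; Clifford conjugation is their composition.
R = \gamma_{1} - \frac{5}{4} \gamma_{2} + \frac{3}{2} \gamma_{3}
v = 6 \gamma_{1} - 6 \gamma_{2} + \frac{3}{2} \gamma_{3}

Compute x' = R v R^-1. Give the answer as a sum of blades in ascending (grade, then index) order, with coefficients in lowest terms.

~R = \gamma_{1} - \frac{5}{4} \gamma_{2} + \frac{3}{2} \gamma_{3}, and R ~R = \frac{77}{16}, so R^-1 = ~R / (\frac{77}{16}).
R v = \frac{63}{4} + \frac{3}{2} \gamma_{12} - \frac{15}{2} \gamma_{13} + \frac{57}{8} \gamma_{23}
Answer: \frac{6}{11} \gamma_{1} - \frac{24}{11} \gamma_{2} + \frac{183}{22} \gamma_{3}


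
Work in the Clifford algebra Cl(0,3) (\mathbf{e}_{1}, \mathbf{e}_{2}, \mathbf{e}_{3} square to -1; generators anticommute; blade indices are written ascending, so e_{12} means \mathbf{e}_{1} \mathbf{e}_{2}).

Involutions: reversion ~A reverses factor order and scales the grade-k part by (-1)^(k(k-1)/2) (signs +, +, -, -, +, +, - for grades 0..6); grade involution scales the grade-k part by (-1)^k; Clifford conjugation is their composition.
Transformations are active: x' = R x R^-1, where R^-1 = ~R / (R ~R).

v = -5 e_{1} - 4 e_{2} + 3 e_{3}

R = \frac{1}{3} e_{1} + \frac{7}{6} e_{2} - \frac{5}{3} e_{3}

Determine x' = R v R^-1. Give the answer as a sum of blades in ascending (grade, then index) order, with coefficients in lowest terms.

~R = \frac{1}{3} e_{1} + \frac{7}{6} e_{2} - \frac{5}{3} e_{3}, and R ~R = -\frac{17}{4}, so R^-1 = ~R / (-\frac{17}{4}).
R v = \frac{34}{3} + \frac{9}{2} e_{12} - \frac{22}{3} e_{13} - \frac{19}{6} e_{23}
Answer: \frac{29}{9} e_{1} - \frac{20}{9} e_{2} + \frac{53}{9} e_{3}


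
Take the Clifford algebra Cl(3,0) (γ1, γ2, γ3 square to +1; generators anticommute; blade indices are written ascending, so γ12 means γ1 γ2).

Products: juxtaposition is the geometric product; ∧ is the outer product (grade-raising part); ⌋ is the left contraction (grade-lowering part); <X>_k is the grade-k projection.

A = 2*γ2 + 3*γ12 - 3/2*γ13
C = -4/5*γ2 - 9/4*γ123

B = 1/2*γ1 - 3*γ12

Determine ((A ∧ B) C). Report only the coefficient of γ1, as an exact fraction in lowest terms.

step 1: -γ12
step 2: 4/5*γ1 - 9/4*γ3
Answer: 4/5


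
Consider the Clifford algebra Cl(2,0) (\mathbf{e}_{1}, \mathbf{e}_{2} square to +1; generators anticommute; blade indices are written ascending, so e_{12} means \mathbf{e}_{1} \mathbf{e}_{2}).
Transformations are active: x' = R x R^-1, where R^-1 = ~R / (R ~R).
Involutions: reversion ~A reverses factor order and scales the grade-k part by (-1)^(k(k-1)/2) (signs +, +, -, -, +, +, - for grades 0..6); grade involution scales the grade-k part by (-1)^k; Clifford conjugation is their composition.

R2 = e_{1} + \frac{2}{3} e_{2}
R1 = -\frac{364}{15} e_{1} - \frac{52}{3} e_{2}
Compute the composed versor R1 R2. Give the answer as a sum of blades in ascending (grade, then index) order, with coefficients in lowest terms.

Distribute over the terms of R1 (each basis-blade product reordered to ascending indices, repeated generators contracted through their squares):
(-\frac{364}{15} e_{1}) R2 = -\frac{364}{15} - \frac{728}{45} e_{12}
(-\frac{52}{3} e_{2}) R2 = -\frac{104}{9} + \frac{52}{3} e_{12}
Summing the partial products and collecting blades:
Answer: -\frac{1612}{45} + \frac{52}{45} e_{12}


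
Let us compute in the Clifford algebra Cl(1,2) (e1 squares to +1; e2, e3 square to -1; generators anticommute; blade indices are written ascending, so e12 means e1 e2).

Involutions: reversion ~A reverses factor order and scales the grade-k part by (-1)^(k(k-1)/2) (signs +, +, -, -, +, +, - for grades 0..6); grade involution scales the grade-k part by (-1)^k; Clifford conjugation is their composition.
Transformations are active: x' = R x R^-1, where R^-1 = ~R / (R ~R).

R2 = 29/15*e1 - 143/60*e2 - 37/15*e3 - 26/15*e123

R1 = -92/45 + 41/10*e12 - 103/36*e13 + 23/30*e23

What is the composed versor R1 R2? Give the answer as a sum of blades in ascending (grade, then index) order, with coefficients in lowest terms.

Distribute over the terms of R1 (each basis-blade product reordered to ascending indices, repeated generators contracted through their squares):
(-92/45) R2 = -2668/675*e1 + 3289/675*e2 + 3404/675*e3 + 2392/675*e123
(41/10*e12) R2 = 5863/600*e1 - 1189/150*e2 - 533/75*e3 - 1517/150*e123
(-103/36*e13) R2 = -3811/540*e1 - 1339/270*e2 + 2987/540*e3 - 14729/2160*e123
(23/30*e23) R2 = 299/225*e1 + 851/450*e2 - 3289/1800*e3 + 667/450*e123
Summing the partial products and collecting blades:
Answer: 163/1800*e1 - 551/90*e2 + 2953/1800*e3 - 42863/3600*e123


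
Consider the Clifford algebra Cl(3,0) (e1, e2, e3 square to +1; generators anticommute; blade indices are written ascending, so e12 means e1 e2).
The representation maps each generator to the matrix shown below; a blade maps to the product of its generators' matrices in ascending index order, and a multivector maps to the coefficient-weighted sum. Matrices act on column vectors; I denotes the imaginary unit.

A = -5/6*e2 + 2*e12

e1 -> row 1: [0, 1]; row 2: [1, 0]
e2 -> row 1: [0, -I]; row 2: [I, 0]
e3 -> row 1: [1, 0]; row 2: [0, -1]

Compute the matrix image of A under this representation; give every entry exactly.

Bivector images (products of the table entries): rho(e12) = rho(e1)rho(e2) = row 1: [I, 0]; row 2: [0, -I].
M = (-5/6)*rho(e2) + (2)*rho(e12), summed entrywise:
Answer: row 1: [2*I, 5*I/6]; row 2: [-5*I/6, -2*I]


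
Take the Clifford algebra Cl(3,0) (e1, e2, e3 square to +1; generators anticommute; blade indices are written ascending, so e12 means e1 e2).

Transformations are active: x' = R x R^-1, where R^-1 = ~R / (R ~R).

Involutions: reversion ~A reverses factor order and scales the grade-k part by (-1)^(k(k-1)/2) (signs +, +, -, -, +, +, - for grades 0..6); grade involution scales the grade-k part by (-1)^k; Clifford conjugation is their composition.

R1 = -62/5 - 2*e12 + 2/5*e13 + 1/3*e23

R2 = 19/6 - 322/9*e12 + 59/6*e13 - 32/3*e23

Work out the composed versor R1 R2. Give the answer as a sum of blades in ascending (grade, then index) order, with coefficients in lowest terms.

Distribute over the terms of R1 (each basis-blade product reordered to ascending indices, repeated generators contracted through their squares):
(-62/5) R2 = -589/15 + 19964/45*e12 - 1829/15*e13 + 1984/15*e23
(-2*e12) R2 = -644/9 - 19/3*e12 + 64/3*e13 + 59/3*e23
(2/5*e13) R2 = -59/15 + 64/15*e12 + 19/15*e13 - 644/45*e23
(1/3*e23) R2 = 32/9 + 59/18*e12 + 322/27*e13 + 19/18*e23
Summing the partial products and collecting blades:
Answer: -556/5 + 40037/90*e12 - 2360/27*e13 + 12481/90*e23


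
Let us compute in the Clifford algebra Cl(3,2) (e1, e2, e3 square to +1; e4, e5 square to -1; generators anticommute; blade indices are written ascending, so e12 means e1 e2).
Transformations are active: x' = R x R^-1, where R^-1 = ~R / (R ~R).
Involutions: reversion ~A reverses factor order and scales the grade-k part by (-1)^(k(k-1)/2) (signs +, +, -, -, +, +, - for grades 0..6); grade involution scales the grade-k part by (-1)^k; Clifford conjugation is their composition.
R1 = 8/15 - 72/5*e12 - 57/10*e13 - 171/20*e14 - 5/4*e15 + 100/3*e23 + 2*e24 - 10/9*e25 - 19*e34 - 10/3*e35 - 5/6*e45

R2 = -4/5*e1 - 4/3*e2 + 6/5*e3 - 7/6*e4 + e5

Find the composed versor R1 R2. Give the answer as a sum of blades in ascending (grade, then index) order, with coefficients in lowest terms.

Distribute over the terms of R2 (each basis-blade product reordered to ascending indices, repeated generators contracted through their squares):
R1 (-4/5*e1) = -32/75*e1 - 288/25*e2 - 114/25*e3 - 171/25*e4 - e5 - 80/3*e123 - 8/5*e124 + 8/9*e125 + 76/5*e134 + 8/3*e135 + 2/3*e145
R1 (-4/3*e2) = 96/5*e1 - 32/45*e2 + 400/9*e3 + 8/3*e4 - 40/27*e5 - 38/5*e123 - 57/5*e124 - 5/3*e125 + 76/3*e234 + 40/9*e235 + 10/9*e245
R1 (6/5*e3) = -171/25*e1 + 40*e2 + 16/25*e3 + 114/5*e4 + 4*e5 - 432/25*e123 + 513/50*e134 + 3/2*e135 - 12/5*e234 + 4/3*e235 - e345
R1 (-7/6*e4) = -399/40*e1 + 7/3*e2 - 133/6*e3 - 28/45*e4 + 35/36*e5 + 84/5*e124 + 133/20*e134 - 35/24*e145 - 350/9*e234 - 35/27*e245 - 35/9*e345
R1 (e5) = 5/4*e1 + 10/9*e2 + 10/3*e3 + 5/6*e4 + 8/15*e5 - 72/5*e125 - 57/10*e135 - 171/20*e145 + 100/3*e235 + 2*e245 - 19*e345
Summing the partial products and collecting blades:
Answer: 77/24*e1 + 2341/75*e2 + 9761/450*e3 + 8477/450*e4 + 1633/540*e5 - 3866/75*e123 + 19/5*e124 - 683/45*e125 + 3211/100*e134 - 23/15*e135 - 1121/120*e145 - 718/45*e234 + 352/9*e235 + 49/27*e245 - 215/9*e345


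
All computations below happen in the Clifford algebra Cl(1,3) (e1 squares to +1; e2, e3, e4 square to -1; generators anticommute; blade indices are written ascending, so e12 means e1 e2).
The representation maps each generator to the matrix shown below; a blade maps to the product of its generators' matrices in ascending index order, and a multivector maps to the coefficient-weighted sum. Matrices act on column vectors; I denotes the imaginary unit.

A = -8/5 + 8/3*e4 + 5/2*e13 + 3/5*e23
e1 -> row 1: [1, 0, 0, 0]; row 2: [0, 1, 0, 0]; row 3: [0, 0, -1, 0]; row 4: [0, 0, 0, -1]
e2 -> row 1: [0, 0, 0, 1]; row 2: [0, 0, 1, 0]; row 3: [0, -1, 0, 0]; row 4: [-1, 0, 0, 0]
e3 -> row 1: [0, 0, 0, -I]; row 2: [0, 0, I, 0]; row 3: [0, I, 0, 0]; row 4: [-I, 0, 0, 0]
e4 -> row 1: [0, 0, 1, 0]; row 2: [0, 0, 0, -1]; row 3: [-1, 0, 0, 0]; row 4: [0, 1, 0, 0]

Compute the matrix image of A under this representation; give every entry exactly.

Bivector images (products of the table entries): rho(e13) = rho(e1)rho(e3) = row 1: [0, 0, 0, -I]; row 2: [0, 0, I, 0]; row 3: [0, -I, 0, 0]; row 4: [I, 0, 0, 0]; rho(e23) = rho(e2)rho(e3) = row 1: [-I, 0, 0, 0]; row 2: [0, I, 0, 0]; row 3: [0, 0, -I, 0]; row 4: [0, 0, 0, I].
M = (-8/5)*1 + (8/3)*rho(e4) + (5/2)*rho(e13) + (3/5)*rho(e23), summed entrywise (1 is the identity matrix):
Answer: row 1: [-8/5 - 3*I/5, 0, 8/3, -5*I/2]; row 2: [0, -8/5 + 3*I/5, 5*I/2, -8/3]; row 3: [-8/3, -5*I/2, -8/5 - 3*I/5, 0]; row 4: [5*I/2, 8/3, 0, -8/5 + 3*I/5]


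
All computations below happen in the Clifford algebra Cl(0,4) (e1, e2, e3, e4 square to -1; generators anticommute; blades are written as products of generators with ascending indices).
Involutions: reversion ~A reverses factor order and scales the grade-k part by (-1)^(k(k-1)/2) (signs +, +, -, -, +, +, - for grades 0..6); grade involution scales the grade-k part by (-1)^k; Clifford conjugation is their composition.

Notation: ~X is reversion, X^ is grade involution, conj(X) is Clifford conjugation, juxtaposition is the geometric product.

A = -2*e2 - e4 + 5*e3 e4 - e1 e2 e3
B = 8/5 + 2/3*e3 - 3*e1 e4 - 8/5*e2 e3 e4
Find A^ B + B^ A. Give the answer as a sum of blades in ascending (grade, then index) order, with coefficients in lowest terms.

first term: -3*e1 + 56/5*e2 + 74/15*e4 - 2/3*e1 e2 + 15*e1 e3 + 8/5*e1 e4 + 44/15*e2 e3 + 158/15*e3 e4 + 8/5*e1 e2 e3 + 6*e1 e2 e4 + 3*e2 e3 e4
second term: -3*e1 - 56/5*e2 + 26/15*e4 - 2/3*e1 e2 - 15*e1 e3 - 8/5*e1 e4 + 4/15*e2 e3 + 178/15*e3 e4 - 8/5*e1 e2 e3 - 6*e1 e2 e4 + 3*e2 e3 e4
Answer: -6*e1 + 20/3*e4 - 4/3*e1 e2 + 16/5*e2 e3 + 112/5*e3 e4 + 6*e2 e3 e4


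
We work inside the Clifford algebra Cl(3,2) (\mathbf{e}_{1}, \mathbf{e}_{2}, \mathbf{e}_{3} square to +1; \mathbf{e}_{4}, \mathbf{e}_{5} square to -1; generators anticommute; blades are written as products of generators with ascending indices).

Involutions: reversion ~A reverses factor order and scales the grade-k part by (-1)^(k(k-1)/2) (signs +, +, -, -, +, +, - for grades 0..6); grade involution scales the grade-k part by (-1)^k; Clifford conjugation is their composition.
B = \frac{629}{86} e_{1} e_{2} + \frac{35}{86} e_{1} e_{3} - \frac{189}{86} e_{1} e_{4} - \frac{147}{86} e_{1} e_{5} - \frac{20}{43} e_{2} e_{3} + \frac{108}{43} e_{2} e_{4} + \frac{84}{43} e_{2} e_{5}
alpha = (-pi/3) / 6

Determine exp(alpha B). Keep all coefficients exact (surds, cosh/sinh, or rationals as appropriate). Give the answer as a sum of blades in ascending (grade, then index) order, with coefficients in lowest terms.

B^2 term by term: the squares give (\frac{629}{86})^2*(e_{1} e_{2})^2 + (\frac{35}{86})^2*(e_{1} e_{3})^2 + (-\frac{189}{86})^2*(e_{1} e_{4})^2 + (-\frac{147}{86})^2*(e_{1} e_{5})^2 + (-\frac{20}{43})^2*(e_{2} e_{3})^2 + (\frac{108}{43})^2*(e_{2} e_{4})^2 + (\frac{84}{43})^2*(e_{2} e_{5})^2 = \frac{395641}{7396}*(-1) + \frac{1225}{7396}*(-1) + \frac{35721}{7396}*(+1) + \frac{21609}{7396}*(+1) + \frac{400}{1849}*(-1) + \frac{11664}{1849}*(+1) + \frac{7056}{1849}*(+1) = -36 (each basis 2-blade squares to minus the product of its generators' squares); cross terms between blades sharing an index anticommute and cancel; the commuting (index-disjoint) pairs give grade-4 terms 2*c*c'*(blade product), which cancel blade by blade — e_{1} e_{2} e_{3} e_{4}: -\frac{3780}{1849} + \frac{3780}{1849} = 0; e_{1} e_{2} e_{3} e_{5}: -\frac{2940}{1849} + \frac{2940}{1849} = 0; e_{1} e_{2} e_{4} e_{5}: \frac{15876}{1849} - \frac{15876}{1849} = 0 — confirming B is simple. So B^2 = -36.
B^2 = -36 — a negative square means the series sums to a rotation: l = 6, alpha*l = - \frac{\pi}{3}, so exp(alpha B) = cos(- \frac{\pi}{3}) + (sin(- \frac{\pi}{3})/6)*B = \frac{1}{2} + (- \frac{\sqrt{3}}{12})*B.
Answer: \frac{1}{2} - \frac{629 \sqrt{3}}{1032} e_{1} e_{2} - \frac{35 \sqrt{3}}{1032} e_{1} e_{3} + \frac{63 \sqrt{3}}{344} e_{1} e_{4} + \frac{49 \sqrt{3}}{344} e_{1} e_{5} + \frac{5 \sqrt{3}}{129} e_{2} e_{3} - \frac{9 \sqrt{3}}{43} e_{2} e_{4} - \frac{7 \sqrt{3}}{43} e_{2} e_{5}
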